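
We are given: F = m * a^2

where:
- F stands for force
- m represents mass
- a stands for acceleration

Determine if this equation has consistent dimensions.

No

F (force) has dimensions [L M T^-2].
m (mass) has dimensions [M].
a (acceleration) has dimensions [L T^-2].

Left side: [L M T^-2]
Right side: [L^2 M T^-4]

The two sides have different dimensions, so the equation is NOT dimensionally consistent.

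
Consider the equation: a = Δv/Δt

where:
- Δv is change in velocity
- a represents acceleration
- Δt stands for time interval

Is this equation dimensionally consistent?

Yes

Δv (change in velocity) has dimensions [L T^-1].
a (acceleration) has dimensions [L T^-2].
Δt (time interval) has dimensions [T].

Left side: [L T^-2]
Right side: [L T^-2]

Both sides have the same dimensions, so the equation is dimensionally consistent.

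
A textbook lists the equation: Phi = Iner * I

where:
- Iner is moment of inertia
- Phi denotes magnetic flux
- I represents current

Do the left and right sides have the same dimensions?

No

Iner (moment of inertia) has dimensions [L^2 M].
Phi (magnetic flux) has dimensions [I^-1 L^2 M T^-2].
I (current) has dimensions [I].

Left side: [I^-1 L^2 M T^-2]
Right side: [I L^2 M]

The two sides have different dimensions, so the equation is NOT dimensionally consistent.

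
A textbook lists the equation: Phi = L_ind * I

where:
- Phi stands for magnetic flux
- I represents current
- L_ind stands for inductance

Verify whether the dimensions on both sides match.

Yes

Phi (magnetic flux) has dimensions [I^-1 L^2 M T^-2].
I (current) has dimensions [I].
L_ind (inductance) has dimensions [I^-2 L^2 M T^-2].

Left side: [I^-1 L^2 M T^-2]
Right side: [I^-1 L^2 M T^-2]

Both sides have the same dimensions, so the equation is dimensionally consistent.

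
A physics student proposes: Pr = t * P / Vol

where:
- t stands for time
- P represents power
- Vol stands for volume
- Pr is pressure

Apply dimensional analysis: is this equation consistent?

Yes

t (time) has dimensions [T].
P (power) has dimensions [L^2 M T^-3].
Vol (volume) has dimensions [L^3].
Pr (pressure) has dimensions [L^-1 M T^-2].

Left side: [L^-1 M T^-2]
Right side: [L^-1 M T^-2]

Both sides have the same dimensions, so the equation is dimensionally consistent.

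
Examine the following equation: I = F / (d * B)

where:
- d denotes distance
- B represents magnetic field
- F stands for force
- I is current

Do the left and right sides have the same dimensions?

Yes

d (distance) has dimensions [L].
B (magnetic field) has dimensions [I^-1 M T^-2].
F (force) has dimensions [L M T^-2].
I (current) has dimensions [I].

Left side: [I]
Right side: [I]

Both sides have the same dimensions, so the equation is dimensionally consistent.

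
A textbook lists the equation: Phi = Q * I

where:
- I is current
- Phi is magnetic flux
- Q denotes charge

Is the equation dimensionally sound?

No

I (current) has dimensions [I].
Phi (magnetic flux) has dimensions [I^-1 L^2 M T^-2].
Q (charge) has dimensions [I T].

Left side: [I^-1 L^2 M T^-2]
Right side: [I^2 T]

The two sides have different dimensions, so the equation is NOT dimensionally consistent.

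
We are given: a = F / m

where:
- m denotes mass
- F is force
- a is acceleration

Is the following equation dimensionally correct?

Yes

m (mass) has dimensions [M].
F (force) has dimensions [L M T^-2].
a (acceleration) has dimensions [L T^-2].

Left side: [L T^-2]
Right side: [L T^-2]

Both sides have the same dimensions, so the equation is dimensionally consistent.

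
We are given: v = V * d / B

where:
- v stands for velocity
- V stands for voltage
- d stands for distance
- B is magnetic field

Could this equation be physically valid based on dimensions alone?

No

v (velocity) has dimensions [L T^-1].
V (voltage) has dimensions [I^-1 L^2 M T^-3].
d (distance) has dimensions [L].
B (magnetic field) has dimensions [I^-1 M T^-2].

Left side: [L T^-1]
Right side: [L^3 T^-1]

The two sides have different dimensions, so the equation is NOT dimensionally consistent.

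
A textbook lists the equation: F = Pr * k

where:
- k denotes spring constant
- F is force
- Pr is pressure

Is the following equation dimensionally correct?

No

k (spring constant) has dimensions [M T^-2].
F (force) has dimensions [L M T^-2].
Pr (pressure) has dimensions [L^-1 M T^-2].

Left side: [L M T^-2]
Right side: [L^-1 M^2 T^-4]

The two sides have different dimensions, so the equation is NOT dimensionally consistent.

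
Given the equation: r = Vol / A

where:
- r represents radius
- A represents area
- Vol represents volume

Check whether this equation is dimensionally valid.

Yes

r (radius) has dimensions [L].
A (area) has dimensions [L^2].
Vol (volume) has dimensions [L^3].

Left side: [L]
Right side: [L]

Both sides have the same dimensions, so the equation is dimensionally consistent.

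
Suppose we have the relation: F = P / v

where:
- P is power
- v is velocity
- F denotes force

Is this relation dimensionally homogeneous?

Yes

P (power) has dimensions [L^2 M T^-3].
v (velocity) has dimensions [L T^-1].
F (force) has dimensions [L M T^-2].

Left side: [L M T^-2]
Right side: [L M T^-2]

Both sides have the same dimensions, so the equation is dimensionally consistent.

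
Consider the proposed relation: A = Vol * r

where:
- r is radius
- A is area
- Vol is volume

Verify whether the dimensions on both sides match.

No

r (radius) has dimensions [L].
A (area) has dimensions [L^2].
Vol (volume) has dimensions [L^3].

Left side: [L^2]
Right side: [L^4]

The two sides have different dimensions, so the equation is NOT dimensionally consistent.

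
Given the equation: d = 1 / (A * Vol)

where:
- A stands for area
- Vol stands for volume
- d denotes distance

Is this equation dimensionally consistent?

No

A (area) has dimensions [L^2].
Vol (volume) has dimensions [L^3].
d (distance) has dimensions [L].

Left side: [L]
Right side: [L^-5]

The two sides have different dimensions, so the equation is NOT dimensionally consistent.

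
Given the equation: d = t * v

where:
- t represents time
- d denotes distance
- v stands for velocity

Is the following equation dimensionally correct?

Yes

t (time) has dimensions [T].
d (distance) has dimensions [L].
v (velocity) has dimensions [L T^-1].

Left side: [L]
Right side: [L]

Both sides have the same dimensions, so the equation is dimensionally consistent.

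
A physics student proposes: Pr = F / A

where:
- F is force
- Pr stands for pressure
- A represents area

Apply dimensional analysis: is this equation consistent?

Yes

F (force) has dimensions [L M T^-2].
Pr (pressure) has dimensions [L^-1 M T^-2].
A (area) has dimensions [L^2].

Left side: [L^-1 M T^-2]
Right side: [L^-1 M T^-2]

Both sides have the same dimensions, so the equation is dimensionally consistent.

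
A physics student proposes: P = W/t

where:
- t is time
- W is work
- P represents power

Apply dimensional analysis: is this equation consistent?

Yes

t (time) has dimensions [T].
W (work) has dimensions [L^2 M T^-2].
P (power) has dimensions [L^2 M T^-3].

Left side: [L^2 M T^-3]
Right side: [L^2 M T^-3]

Both sides have the same dimensions, so the equation is dimensionally consistent.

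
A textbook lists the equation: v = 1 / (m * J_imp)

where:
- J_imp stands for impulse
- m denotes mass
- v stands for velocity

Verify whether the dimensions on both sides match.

No

J_imp (impulse) has dimensions [L M T^-1].
m (mass) has dimensions [M].
v (velocity) has dimensions [L T^-1].

Left side: [L T^-1]
Right side: [L^-1 M^-2 T]

The two sides have different dimensions, so the equation is NOT dimensionally consistent.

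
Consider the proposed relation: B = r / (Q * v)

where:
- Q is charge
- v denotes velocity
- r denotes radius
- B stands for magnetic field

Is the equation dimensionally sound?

No

Q (charge) has dimensions [I T].
v (velocity) has dimensions [L T^-1].
r (radius) has dimensions [L].
B (magnetic field) has dimensions [I^-1 M T^-2].

Left side: [I^-1 M T^-2]
Right side: [I^-1]

The two sides have different dimensions, so the equation is NOT dimensionally consistent.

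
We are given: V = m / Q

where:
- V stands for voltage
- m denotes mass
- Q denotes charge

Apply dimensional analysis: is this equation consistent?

No

V (voltage) has dimensions [I^-1 L^2 M T^-3].
m (mass) has dimensions [M].
Q (charge) has dimensions [I T].

Left side: [I^-1 L^2 M T^-3]
Right side: [I^-1 M T^-1]

The two sides have different dimensions, so the equation is NOT dimensionally consistent.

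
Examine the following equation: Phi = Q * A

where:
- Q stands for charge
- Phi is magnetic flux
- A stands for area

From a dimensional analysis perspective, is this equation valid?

No

Q (charge) has dimensions [I T].
Phi (magnetic flux) has dimensions [I^-1 L^2 M T^-2].
A (area) has dimensions [L^2].

Left side: [I^-1 L^2 M T^-2]
Right side: [I L^2 T]

The two sides have different dimensions, so the equation is NOT dimensionally consistent.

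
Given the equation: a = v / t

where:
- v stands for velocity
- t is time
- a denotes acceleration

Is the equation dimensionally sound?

Yes

v (velocity) has dimensions [L T^-1].
t (time) has dimensions [T].
a (acceleration) has dimensions [L T^-2].

Left side: [L T^-2]
Right side: [L T^-2]

Both sides have the same dimensions, so the equation is dimensionally consistent.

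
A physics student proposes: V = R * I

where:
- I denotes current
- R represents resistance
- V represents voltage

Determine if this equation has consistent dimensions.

Yes

I (current) has dimensions [I].
R (resistance) has dimensions [I^-2 L^2 M T^-3].
V (voltage) has dimensions [I^-1 L^2 M T^-3].

Left side: [I^-1 L^2 M T^-3]
Right side: [I^-1 L^2 M T^-3]

Both sides have the same dimensions, so the equation is dimensionally consistent.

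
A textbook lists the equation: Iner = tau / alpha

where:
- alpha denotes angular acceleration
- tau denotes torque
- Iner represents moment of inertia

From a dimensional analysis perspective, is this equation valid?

Yes

alpha (angular acceleration) has dimensions [T^-2].
tau (torque) has dimensions [L^2 M T^-2].
Iner (moment of inertia) has dimensions [L^2 M].

Left side: [L^2 M]
Right side: [L^2 M]

Both sides have the same dimensions, so the equation is dimensionally consistent.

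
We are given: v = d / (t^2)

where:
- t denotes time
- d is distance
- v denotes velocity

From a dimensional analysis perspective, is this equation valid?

No

t (time) has dimensions [T].
d (distance) has dimensions [L].
v (velocity) has dimensions [L T^-1].

Left side: [L T^-1]
Right side: [L T^-2]

The two sides have different dimensions, so the equation is NOT dimensionally consistent.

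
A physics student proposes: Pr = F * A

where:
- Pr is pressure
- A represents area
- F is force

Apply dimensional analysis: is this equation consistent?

No

Pr (pressure) has dimensions [L^-1 M T^-2].
A (area) has dimensions [L^2].
F (force) has dimensions [L M T^-2].

Left side: [L^-1 M T^-2]
Right side: [L^3 M T^-2]

The two sides have different dimensions, so the equation is NOT dimensionally consistent.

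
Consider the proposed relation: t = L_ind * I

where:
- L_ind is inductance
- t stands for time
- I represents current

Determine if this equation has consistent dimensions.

No

L_ind (inductance) has dimensions [I^-2 L^2 M T^-2].
t (time) has dimensions [T].
I (current) has dimensions [I].

Left side: [T]
Right side: [I^-1 L^2 M T^-2]

The two sides have different dimensions, so the equation is NOT dimensionally consistent.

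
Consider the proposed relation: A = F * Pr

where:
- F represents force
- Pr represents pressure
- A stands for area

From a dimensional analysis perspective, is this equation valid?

No

F (force) has dimensions [L M T^-2].
Pr (pressure) has dimensions [L^-1 M T^-2].
A (area) has dimensions [L^2].

Left side: [L^2]
Right side: [M^2 T^-4]

The two sides have different dimensions, so the equation is NOT dimensionally consistent.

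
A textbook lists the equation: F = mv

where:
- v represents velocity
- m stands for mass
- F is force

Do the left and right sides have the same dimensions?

No

v (velocity) has dimensions [L T^-1].
m (mass) has dimensions [M].
F (force) has dimensions [L M T^-2].

Left side: [L M T^-2]
Right side: [L M T^-1]

The two sides have different dimensions, so the equation is NOT dimensionally consistent.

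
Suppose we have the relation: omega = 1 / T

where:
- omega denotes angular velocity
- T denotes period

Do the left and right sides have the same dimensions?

Yes

omega (angular velocity) has dimensions [T^-1].
T (period) has dimensions [T].

Left side: [T^-1]
Right side: [T^-1]

Both sides have the same dimensions, so the equation is dimensionally consistent.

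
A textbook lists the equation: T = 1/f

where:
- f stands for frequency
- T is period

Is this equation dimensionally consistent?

Yes

f (frequency) has dimensions [T^-1].
T (period) has dimensions [T].

Left side: [T]
Right side: [T]

Both sides have the same dimensions, so the equation is dimensionally consistent.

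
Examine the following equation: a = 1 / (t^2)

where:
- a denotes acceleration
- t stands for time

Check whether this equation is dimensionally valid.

No

a (acceleration) has dimensions [L T^-2].
t (time) has dimensions [T].

Left side: [L T^-2]
Right side: [T^-2]

The two sides have different dimensions, so the equation is NOT dimensionally consistent.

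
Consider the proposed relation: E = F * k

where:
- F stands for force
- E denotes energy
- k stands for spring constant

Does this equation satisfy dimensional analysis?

No

F (force) has dimensions [L M T^-2].
E (energy) has dimensions [L^2 M T^-2].
k (spring constant) has dimensions [M T^-2].

Left side: [L^2 M T^-2]
Right side: [L M^2 T^-4]

The two sides have different dimensions, so the equation is NOT dimensionally consistent.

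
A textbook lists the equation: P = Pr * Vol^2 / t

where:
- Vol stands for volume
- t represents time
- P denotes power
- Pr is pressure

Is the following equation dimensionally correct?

No

Vol (volume) has dimensions [L^3].
t (time) has dimensions [T].
P (power) has dimensions [L^2 M T^-3].
Pr (pressure) has dimensions [L^-1 M T^-2].

Left side: [L^2 M T^-3]
Right side: [L^5 M T^-3]

The two sides have different dimensions, so the equation is NOT dimensionally consistent.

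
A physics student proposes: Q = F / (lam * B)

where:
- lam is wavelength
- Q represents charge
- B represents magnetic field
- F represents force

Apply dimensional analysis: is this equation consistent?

No

lam (wavelength) has dimensions [L].
Q (charge) has dimensions [I T].
B (magnetic field) has dimensions [I^-1 M T^-2].
F (force) has dimensions [L M T^-2].

Left side: [I T]
Right side: [I]

The two sides have different dimensions, so the equation is NOT dimensionally consistent.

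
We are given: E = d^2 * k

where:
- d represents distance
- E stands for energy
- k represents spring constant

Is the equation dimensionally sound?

Yes

d (distance) has dimensions [L].
E (energy) has dimensions [L^2 M T^-2].
k (spring constant) has dimensions [M T^-2].

Left side: [L^2 M T^-2]
Right side: [L^2 M T^-2]

Both sides have the same dimensions, so the equation is dimensionally consistent.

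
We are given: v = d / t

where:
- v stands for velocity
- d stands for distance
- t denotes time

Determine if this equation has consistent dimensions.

Yes

v (velocity) has dimensions [L T^-1].
d (distance) has dimensions [L].
t (time) has dimensions [T].

Left side: [L T^-1]
Right side: [L T^-1]

Both sides have the same dimensions, so the equation is dimensionally consistent.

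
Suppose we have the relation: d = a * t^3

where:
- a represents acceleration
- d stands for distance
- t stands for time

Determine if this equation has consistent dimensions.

No

a (acceleration) has dimensions [L T^-2].
d (distance) has dimensions [L].
t (time) has dimensions [T].

Left side: [L]
Right side: [L T]

The two sides have different dimensions, so the equation is NOT dimensionally consistent.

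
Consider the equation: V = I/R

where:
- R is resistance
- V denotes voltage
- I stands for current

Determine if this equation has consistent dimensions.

No

R (resistance) has dimensions [I^-2 L^2 M T^-3].
V (voltage) has dimensions [I^-1 L^2 M T^-3].
I (current) has dimensions [I].

Left side: [I^-1 L^2 M T^-3]
Right side: [I^3 L^-2 M^-1 T^3]

The two sides have different dimensions, so the equation is NOT dimensionally consistent.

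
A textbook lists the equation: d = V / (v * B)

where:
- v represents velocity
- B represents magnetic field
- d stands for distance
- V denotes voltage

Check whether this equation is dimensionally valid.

Yes

v (velocity) has dimensions [L T^-1].
B (magnetic field) has dimensions [I^-1 M T^-2].
d (distance) has dimensions [L].
V (voltage) has dimensions [I^-1 L^2 M T^-3].

Left side: [L]
Right side: [L]

Both sides have the same dimensions, so the equation is dimensionally consistent.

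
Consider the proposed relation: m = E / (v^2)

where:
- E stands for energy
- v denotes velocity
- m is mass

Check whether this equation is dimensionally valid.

Yes

E (energy) has dimensions [L^2 M T^-2].
v (velocity) has dimensions [L T^-1].
m (mass) has dimensions [M].

Left side: [M]
Right side: [M]

Both sides have the same dimensions, so the equation is dimensionally consistent.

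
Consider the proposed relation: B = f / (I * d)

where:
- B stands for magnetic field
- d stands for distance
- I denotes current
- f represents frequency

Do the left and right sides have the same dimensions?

No

B (magnetic field) has dimensions [I^-1 M T^-2].
d (distance) has dimensions [L].
I (current) has dimensions [I].
f (frequency) has dimensions [T^-1].

Left side: [I^-1 M T^-2]
Right side: [I^-1 L^-1 T^-1]

The two sides have different dimensions, so the equation is NOT dimensionally consistent.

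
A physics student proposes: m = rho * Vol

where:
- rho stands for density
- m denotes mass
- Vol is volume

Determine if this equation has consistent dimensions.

Yes

rho (density) has dimensions [L^-3 M].
m (mass) has dimensions [M].
Vol (volume) has dimensions [L^3].

Left side: [M]
Right side: [M]

Both sides have the same dimensions, so the equation is dimensionally consistent.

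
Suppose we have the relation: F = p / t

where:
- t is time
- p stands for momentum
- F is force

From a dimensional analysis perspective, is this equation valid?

Yes

t (time) has dimensions [T].
p (momentum) has dimensions [L M T^-1].
F (force) has dimensions [L M T^-2].

Left side: [L M T^-2]
Right side: [L M T^-2]

Both sides have the same dimensions, so the equation is dimensionally consistent.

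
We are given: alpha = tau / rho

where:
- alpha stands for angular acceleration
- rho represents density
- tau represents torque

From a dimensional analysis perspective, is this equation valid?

No

alpha (angular acceleration) has dimensions [T^-2].
rho (density) has dimensions [L^-3 M].
tau (torque) has dimensions [L^2 M T^-2].

Left side: [T^-2]
Right side: [L^5 T^-2]

The two sides have different dimensions, so the equation is NOT dimensionally consistent.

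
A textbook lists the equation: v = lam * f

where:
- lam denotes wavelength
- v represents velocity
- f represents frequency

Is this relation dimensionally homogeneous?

Yes

lam (wavelength) has dimensions [L].
v (velocity) has dimensions [L T^-1].
f (frequency) has dimensions [T^-1].

Left side: [L T^-1]
Right side: [L T^-1]

Both sides have the same dimensions, so the equation is dimensionally consistent.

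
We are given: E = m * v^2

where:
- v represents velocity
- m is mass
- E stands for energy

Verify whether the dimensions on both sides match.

Yes

v (velocity) has dimensions [L T^-1].
m (mass) has dimensions [M].
E (energy) has dimensions [L^2 M T^-2].

Left side: [L^2 M T^-2]
Right side: [L^2 M T^-2]

Both sides have the same dimensions, so the equation is dimensionally consistent.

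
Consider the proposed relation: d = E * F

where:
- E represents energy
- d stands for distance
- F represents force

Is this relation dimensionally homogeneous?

No

E (energy) has dimensions [L^2 M T^-2].
d (distance) has dimensions [L].
F (force) has dimensions [L M T^-2].

Left side: [L]
Right side: [L^3 M^2 T^-4]

The two sides have different dimensions, so the equation is NOT dimensionally consistent.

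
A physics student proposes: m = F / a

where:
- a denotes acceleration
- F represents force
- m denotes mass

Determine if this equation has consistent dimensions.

Yes

a (acceleration) has dimensions [L T^-2].
F (force) has dimensions [L M T^-2].
m (mass) has dimensions [M].

Left side: [M]
Right side: [M]

Both sides have the same dimensions, so the equation is dimensionally consistent.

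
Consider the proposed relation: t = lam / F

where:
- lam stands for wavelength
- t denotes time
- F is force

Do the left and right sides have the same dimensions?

No

lam (wavelength) has dimensions [L].
t (time) has dimensions [T].
F (force) has dimensions [L M T^-2].

Left side: [T]
Right side: [M^-1 T^2]

The two sides have different dimensions, so the equation is NOT dimensionally consistent.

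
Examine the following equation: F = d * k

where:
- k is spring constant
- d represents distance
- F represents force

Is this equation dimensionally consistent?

Yes

k (spring constant) has dimensions [M T^-2].
d (distance) has dimensions [L].
F (force) has dimensions [L M T^-2].

Left side: [L M T^-2]
Right side: [L M T^-2]

Both sides have the same dimensions, so the equation is dimensionally consistent.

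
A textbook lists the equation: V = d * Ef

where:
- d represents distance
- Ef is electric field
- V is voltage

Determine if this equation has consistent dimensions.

Yes

d (distance) has dimensions [L].
Ef (electric field) has dimensions [I^-1 L M T^-3].
V (voltage) has dimensions [I^-1 L^2 M T^-3].

Left side: [I^-1 L^2 M T^-3]
Right side: [I^-1 L^2 M T^-3]

Both sides have the same dimensions, so the equation is dimensionally consistent.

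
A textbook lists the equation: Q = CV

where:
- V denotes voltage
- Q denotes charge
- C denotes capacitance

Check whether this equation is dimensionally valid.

Yes

V (voltage) has dimensions [I^-1 L^2 M T^-3].
Q (charge) has dimensions [I T].
C (capacitance) has dimensions [I^2 L^-2 M^-1 T^4].

Left side: [I T]
Right side: [I T]

Both sides have the same dimensions, so the equation is dimensionally consistent.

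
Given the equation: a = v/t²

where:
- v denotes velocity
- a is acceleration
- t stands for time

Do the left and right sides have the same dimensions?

No

v (velocity) has dimensions [L T^-1].
a (acceleration) has dimensions [L T^-2].
t (time) has dimensions [T].

Left side: [L T^-2]
Right side: [L T^-3]

The two sides have different dimensions, so the equation is NOT dimensionally consistent.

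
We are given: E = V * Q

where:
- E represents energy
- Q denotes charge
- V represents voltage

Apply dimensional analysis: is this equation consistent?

Yes

E (energy) has dimensions [L^2 M T^-2].
Q (charge) has dimensions [I T].
V (voltage) has dimensions [I^-1 L^2 M T^-3].

Left side: [L^2 M T^-2]
Right side: [L^2 M T^-2]

Both sides have the same dimensions, so the equation is dimensionally consistent.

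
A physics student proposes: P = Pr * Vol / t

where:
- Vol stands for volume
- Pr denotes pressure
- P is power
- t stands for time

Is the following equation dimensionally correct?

Yes

Vol (volume) has dimensions [L^3].
Pr (pressure) has dimensions [L^-1 M T^-2].
P (power) has dimensions [L^2 M T^-3].
t (time) has dimensions [T].

Left side: [L^2 M T^-3]
Right side: [L^2 M T^-3]

Both sides have the same dimensions, so the equation is dimensionally consistent.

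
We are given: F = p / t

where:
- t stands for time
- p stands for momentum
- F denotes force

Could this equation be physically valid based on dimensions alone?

Yes

t (time) has dimensions [T].
p (momentum) has dimensions [L M T^-1].
F (force) has dimensions [L M T^-2].

Left side: [L M T^-2]
Right side: [L M T^-2]

Both sides have the same dimensions, so the equation is dimensionally consistent.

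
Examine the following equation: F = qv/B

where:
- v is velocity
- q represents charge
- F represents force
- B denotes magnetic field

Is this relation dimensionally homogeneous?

No

v (velocity) has dimensions [L T^-1].
q (charge) has dimensions [I T].
F (force) has dimensions [L M T^-2].
B (magnetic field) has dimensions [I^-1 M T^-2].

Left side: [L M T^-2]
Right side: [I^2 L M^-1 T^2]

The two sides have different dimensions, so the equation is NOT dimensionally consistent.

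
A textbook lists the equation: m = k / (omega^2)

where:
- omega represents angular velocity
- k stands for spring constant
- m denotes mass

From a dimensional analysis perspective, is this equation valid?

Yes

omega (angular velocity) has dimensions [T^-1].
k (spring constant) has dimensions [M T^-2].
m (mass) has dimensions [M].

Left side: [M]
Right side: [M]

Both sides have the same dimensions, so the equation is dimensionally consistent.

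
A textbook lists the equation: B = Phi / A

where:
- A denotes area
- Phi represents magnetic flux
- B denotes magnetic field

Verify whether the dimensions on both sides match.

Yes

A (area) has dimensions [L^2].
Phi (magnetic flux) has dimensions [I^-1 L^2 M T^-2].
B (magnetic field) has dimensions [I^-1 M T^-2].

Left side: [I^-1 M T^-2]
Right side: [I^-1 M T^-2]

Both sides have the same dimensions, so the equation is dimensionally consistent.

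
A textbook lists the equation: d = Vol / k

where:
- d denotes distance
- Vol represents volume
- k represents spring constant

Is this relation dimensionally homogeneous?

No

d (distance) has dimensions [L].
Vol (volume) has dimensions [L^3].
k (spring constant) has dimensions [M T^-2].

Left side: [L]
Right side: [L^3 M^-1 T^2]

The two sides have different dimensions, so the equation is NOT dimensionally consistent.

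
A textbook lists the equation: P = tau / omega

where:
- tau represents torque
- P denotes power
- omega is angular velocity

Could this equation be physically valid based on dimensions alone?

No

tau (torque) has dimensions [L^2 M T^-2].
P (power) has dimensions [L^2 M T^-3].
omega (angular velocity) has dimensions [T^-1].

Left side: [L^2 M T^-3]
Right side: [L^2 M T^-1]

The two sides have different dimensions, so the equation is NOT dimensionally consistent.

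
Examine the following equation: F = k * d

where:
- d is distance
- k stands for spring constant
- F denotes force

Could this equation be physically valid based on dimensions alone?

Yes

d (distance) has dimensions [L].
k (spring constant) has dimensions [M T^-2].
F (force) has dimensions [L M T^-2].

Left side: [L M T^-2]
Right side: [L M T^-2]

Both sides have the same dimensions, so the equation is dimensionally consistent.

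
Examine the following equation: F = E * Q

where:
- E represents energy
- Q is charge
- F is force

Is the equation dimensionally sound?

No

E (energy) has dimensions [L^2 M T^-2].
Q (charge) has dimensions [I T].
F (force) has dimensions [L M T^-2].

Left side: [L M T^-2]
Right side: [I L^2 M T^-1]

The two sides have different dimensions, so the equation is NOT dimensionally consistent.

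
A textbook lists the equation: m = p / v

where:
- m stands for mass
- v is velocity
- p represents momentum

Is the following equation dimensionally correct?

Yes

m (mass) has dimensions [M].
v (velocity) has dimensions [L T^-1].
p (momentum) has dimensions [L M T^-1].

Left side: [M]
Right side: [M]

Both sides have the same dimensions, so the equation is dimensionally consistent.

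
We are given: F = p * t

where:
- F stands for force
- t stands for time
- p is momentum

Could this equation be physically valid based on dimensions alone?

No

F (force) has dimensions [L M T^-2].
t (time) has dimensions [T].
p (momentum) has dimensions [L M T^-1].

Left side: [L M T^-2]
Right side: [L M]

The two sides have different dimensions, so the equation is NOT dimensionally consistent.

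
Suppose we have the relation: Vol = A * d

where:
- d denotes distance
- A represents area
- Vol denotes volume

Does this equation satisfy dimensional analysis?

Yes

d (distance) has dimensions [L].
A (area) has dimensions [L^2].
Vol (volume) has dimensions [L^3].

Left side: [L^3]
Right side: [L^3]

Both sides have the same dimensions, so the equation is dimensionally consistent.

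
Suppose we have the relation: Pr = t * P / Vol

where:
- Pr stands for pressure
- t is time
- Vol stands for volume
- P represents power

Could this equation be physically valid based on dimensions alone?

Yes

Pr (pressure) has dimensions [L^-1 M T^-2].
t (time) has dimensions [T].
Vol (volume) has dimensions [L^3].
P (power) has dimensions [L^2 M T^-3].

Left side: [L^-1 M T^-2]
Right side: [L^-1 M T^-2]

Both sides have the same dimensions, so the equation is dimensionally consistent.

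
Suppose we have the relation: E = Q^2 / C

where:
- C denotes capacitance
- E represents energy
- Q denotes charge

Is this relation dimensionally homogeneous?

Yes

C (capacitance) has dimensions [I^2 L^-2 M^-1 T^4].
E (energy) has dimensions [L^2 M T^-2].
Q (charge) has dimensions [I T].

Left side: [L^2 M T^-2]
Right side: [L^2 M T^-2]

Both sides have the same dimensions, so the equation is dimensionally consistent.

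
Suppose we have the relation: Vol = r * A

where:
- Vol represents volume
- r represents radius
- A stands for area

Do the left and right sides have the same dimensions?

Yes

Vol (volume) has dimensions [L^3].
r (radius) has dimensions [L].
A (area) has dimensions [L^2].

Left side: [L^3]
Right side: [L^3]

Both sides have the same dimensions, so the equation is dimensionally consistent.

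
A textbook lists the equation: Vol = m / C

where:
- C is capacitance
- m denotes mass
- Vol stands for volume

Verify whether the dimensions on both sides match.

No

C (capacitance) has dimensions [I^2 L^-2 M^-1 T^4].
m (mass) has dimensions [M].
Vol (volume) has dimensions [L^3].

Left side: [L^3]
Right side: [I^-2 L^2 M^2 T^-4]

The two sides have different dimensions, so the equation is NOT dimensionally consistent.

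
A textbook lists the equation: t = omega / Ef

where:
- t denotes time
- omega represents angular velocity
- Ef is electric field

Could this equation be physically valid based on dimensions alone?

No

t (time) has dimensions [T].
omega (angular velocity) has dimensions [T^-1].
Ef (electric field) has dimensions [I^-1 L M T^-3].

Left side: [T]
Right side: [I L^-1 M^-1 T^2]

The two sides have different dimensions, so the equation is NOT dimensionally consistent.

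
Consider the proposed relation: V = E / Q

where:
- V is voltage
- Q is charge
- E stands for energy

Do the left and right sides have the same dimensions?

Yes

V (voltage) has dimensions [I^-1 L^2 M T^-3].
Q (charge) has dimensions [I T].
E (energy) has dimensions [L^2 M T^-2].

Left side: [I^-1 L^2 M T^-3]
Right side: [I^-1 L^2 M T^-3]

Both sides have the same dimensions, so the equation is dimensionally consistent.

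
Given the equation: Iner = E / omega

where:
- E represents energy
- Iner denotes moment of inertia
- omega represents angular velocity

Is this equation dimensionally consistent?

No

E (energy) has dimensions [L^2 M T^-2].
Iner (moment of inertia) has dimensions [L^2 M].
omega (angular velocity) has dimensions [T^-1].

Left side: [L^2 M]
Right side: [L^2 M T^-1]

The two sides have different dimensions, so the equation is NOT dimensionally consistent.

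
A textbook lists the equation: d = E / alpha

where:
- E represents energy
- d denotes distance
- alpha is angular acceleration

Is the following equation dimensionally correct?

No

E (energy) has dimensions [L^2 M T^-2].
d (distance) has dimensions [L].
alpha (angular acceleration) has dimensions [T^-2].

Left side: [L]
Right side: [L^2 M]

The two sides have different dimensions, so the equation is NOT dimensionally consistent.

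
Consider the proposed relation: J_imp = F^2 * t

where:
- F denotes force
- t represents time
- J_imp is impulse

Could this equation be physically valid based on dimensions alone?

No

F (force) has dimensions [L M T^-2].
t (time) has dimensions [T].
J_imp (impulse) has dimensions [L M T^-1].

Left side: [L M T^-1]
Right side: [L^2 M^2 T^-3]

The two sides have different dimensions, so the equation is NOT dimensionally consistent.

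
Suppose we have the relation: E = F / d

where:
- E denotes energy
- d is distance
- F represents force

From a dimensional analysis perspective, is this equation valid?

No

E (energy) has dimensions [L^2 M T^-2].
d (distance) has dimensions [L].
F (force) has dimensions [L M T^-2].

Left side: [L^2 M T^-2]
Right side: [M T^-2]

The two sides have different dimensions, so the equation is NOT dimensionally consistent.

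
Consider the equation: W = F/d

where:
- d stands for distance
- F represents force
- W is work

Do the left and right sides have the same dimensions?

No

d (distance) has dimensions [L].
F (force) has dimensions [L M T^-2].
W (work) has dimensions [L^2 M T^-2].

Left side: [L^2 M T^-2]
Right side: [M T^-2]

The two sides have different dimensions, so the equation is NOT dimensionally consistent.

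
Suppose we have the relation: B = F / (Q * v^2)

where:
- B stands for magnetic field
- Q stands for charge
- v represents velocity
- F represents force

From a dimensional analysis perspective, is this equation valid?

No

B (magnetic field) has dimensions [I^-1 M T^-2].
Q (charge) has dimensions [I T].
v (velocity) has dimensions [L T^-1].
F (force) has dimensions [L M T^-2].

Left side: [I^-1 M T^-2]
Right side: [I^-1 L^-1 M T^-1]

The two sides have different dimensions, so the equation is NOT dimensionally consistent.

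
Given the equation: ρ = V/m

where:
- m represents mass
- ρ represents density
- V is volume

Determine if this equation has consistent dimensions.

No

m (mass) has dimensions [M].
ρ (density) has dimensions [L^-3 M].
V (volume) has dimensions [L^3].

Left side: [L^-3 M]
Right side: [L^3 M^-1]

The two sides have different dimensions, so the equation is NOT dimensionally consistent.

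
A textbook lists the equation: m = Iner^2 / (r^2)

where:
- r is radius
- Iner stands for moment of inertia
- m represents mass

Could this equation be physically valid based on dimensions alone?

No

r (radius) has dimensions [L].
Iner (moment of inertia) has dimensions [L^2 M].
m (mass) has dimensions [M].

Left side: [M]
Right side: [L^2 M^2]

The two sides have different dimensions, so the equation is NOT dimensionally consistent.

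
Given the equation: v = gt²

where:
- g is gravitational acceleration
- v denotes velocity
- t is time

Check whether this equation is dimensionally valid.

No

g (gravitational acceleration) has dimensions [L T^-2].
v (velocity) has dimensions [L T^-1].
t (time) has dimensions [T].

Left side: [L T^-1]
Right side: [L]

The two sides have different dimensions, so the equation is NOT dimensionally consistent.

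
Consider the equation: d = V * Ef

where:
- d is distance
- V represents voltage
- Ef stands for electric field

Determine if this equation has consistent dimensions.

No

d (distance) has dimensions [L].
V (voltage) has dimensions [I^-1 L^2 M T^-3].
Ef (electric field) has dimensions [I^-1 L M T^-3].

Left side: [L]
Right side: [I^-2 L^3 M^2 T^-6]

The two sides have different dimensions, so the equation is NOT dimensionally consistent.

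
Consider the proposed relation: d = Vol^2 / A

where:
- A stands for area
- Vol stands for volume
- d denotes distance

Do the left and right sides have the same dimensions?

No

A (area) has dimensions [L^2].
Vol (volume) has dimensions [L^3].
d (distance) has dimensions [L].

Left side: [L]
Right side: [L^4]

The two sides have different dimensions, so the equation is NOT dimensionally consistent.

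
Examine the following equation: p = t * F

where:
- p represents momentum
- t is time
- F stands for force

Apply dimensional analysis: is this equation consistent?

Yes

p (momentum) has dimensions [L M T^-1].
t (time) has dimensions [T].
F (force) has dimensions [L M T^-2].

Left side: [L M T^-1]
Right side: [L M T^-1]

Both sides have the same dimensions, so the equation is dimensionally consistent.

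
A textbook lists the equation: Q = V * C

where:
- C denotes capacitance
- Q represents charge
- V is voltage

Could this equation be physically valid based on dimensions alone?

Yes

C (capacitance) has dimensions [I^2 L^-2 M^-1 T^4].
Q (charge) has dimensions [I T].
V (voltage) has dimensions [I^-1 L^2 M T^-3].

Left side: [I T]
Right side: [I T]

Both sides have the same dimensions, so the equation is dimensionally consistent.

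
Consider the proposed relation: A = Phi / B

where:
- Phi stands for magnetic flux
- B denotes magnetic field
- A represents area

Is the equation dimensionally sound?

Yes

Phi (magnetic flux) has dimensions [I^-1 L^2 M T^-2].
B (magnetic field) has dimensions [I^-1 M T^-2].
A (area) has dimensions [L^2].

Left side: [L^2]
Right side: [L^2]

Both sides have the same dimensions, so the equation is dimensionally consistent.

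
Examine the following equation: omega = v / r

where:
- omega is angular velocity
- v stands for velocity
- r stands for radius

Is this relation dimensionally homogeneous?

Yes

omega (angular velocity) has dimensions [T^-1].
v (velocity) has dimensions [L T^-1].
r (radius) has dimensions [L].

Left side: [T^-1]
Right side: [T^-1]

Both sides have the same dimensions, so the equation is dimensionally consistent.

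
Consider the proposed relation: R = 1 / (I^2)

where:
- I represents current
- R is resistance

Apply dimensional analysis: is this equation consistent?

No

I (current) has dimensions [I].
R (resistance) has dimensions [I^-2 L^2 M T^-3].

Left side: [I^-2 L^2 M T^-3]
Right side: [I^-2]

The two sides have different dimensions, so the equation is NOT dimensionally consistent.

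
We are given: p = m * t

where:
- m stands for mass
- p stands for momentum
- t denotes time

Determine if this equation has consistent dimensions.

No

m (mass) has dimensions [M].
p (momentum) has dimensions [L M T^-1].
t (time) has dimensions [T].

Left side: [L M T^-1]
Right side: [M T]

The two sides have different dimensions, so the equation is NOT dimensionally consistent.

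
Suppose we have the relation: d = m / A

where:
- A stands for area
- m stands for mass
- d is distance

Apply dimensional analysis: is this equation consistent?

No

A (area) has dimensions [L^2].
m (mass) has dimensions [M].
d (distance) has dimensions [L].

Left side: [L]
Right side: [L^-2 M]

The two sides have different dimensions, so the equation is NOT dimensionally consistent.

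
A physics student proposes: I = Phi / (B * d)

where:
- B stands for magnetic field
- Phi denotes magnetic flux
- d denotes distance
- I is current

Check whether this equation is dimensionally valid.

No

B (magnetic field) has dimensions [I^-1 M T^-2].
Phi (magnetic flux) has dimensions [I^-1 L^2 M T^-2].
d (distance) has dimensions [L].
I (current) has dimensions [I].

Left side: [I]
Right side: [L]

The two sides have different dimensions, so the equation is NOT dimensionally consistent.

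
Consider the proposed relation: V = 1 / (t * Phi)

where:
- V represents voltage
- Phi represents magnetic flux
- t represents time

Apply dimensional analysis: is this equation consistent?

No

V (voltage) has dimensions [I^-1 L^2 M T^-3].
Phi (magnetic flux) has dimensions [I^-1 L^2 M T^-2].
t (time) has dimensions [T].

Left side: [I^-1 L^2 M T^-3]
Right side: [I L^-2 M^-1 T]

The two sides have different dimensions, so the equation is NOT dimensionally consistent.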